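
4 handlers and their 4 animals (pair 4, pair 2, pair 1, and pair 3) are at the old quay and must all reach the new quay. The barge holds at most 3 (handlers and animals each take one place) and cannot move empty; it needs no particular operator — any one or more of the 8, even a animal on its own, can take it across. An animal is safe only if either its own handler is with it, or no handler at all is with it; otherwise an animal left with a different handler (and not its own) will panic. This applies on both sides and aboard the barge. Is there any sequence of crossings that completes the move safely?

1. animal 4 and handler 4 cross → the new quay.
2. handler 4 crosses ← the old quay.
3. animal 2, handler 2, and handler 4 cross → the new quay.
4. animal 4 and handler 4 cross ← the old quay.
5. handler 1, handler 3, and handler 4 cross → the new quay.
6. animal 2 crosses ← the old quay.
7. animal 2 and animal 4 cross → the new quay.
8. animal 4 crosses ← the old quay.
9. animal 1, animal 3, and animal 4 cross → the new quay.

Yes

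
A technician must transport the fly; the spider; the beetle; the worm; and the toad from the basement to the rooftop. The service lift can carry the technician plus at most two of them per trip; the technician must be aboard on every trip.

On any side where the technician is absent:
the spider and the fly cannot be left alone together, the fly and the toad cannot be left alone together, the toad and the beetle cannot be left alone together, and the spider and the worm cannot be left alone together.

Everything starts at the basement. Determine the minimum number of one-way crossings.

7

Counting alone: the technician can take at most 2 across per trip to the rooftop, so moving all 5 needs at least 3 loaded trips out, with a return between consecutive ones — at least 5 crossings.
The safety rule pushes this higher. Following every safe sequence of crossings, the most of the 5 that can be at the rooftop as the service lift arrives there on crossing 5 is 4 — never all 5.
So no plan with fewer than 7 crossings exists, and this one achieves 7:
1. Technician goes to the rooftop with the spider and the toad.  [the basement: the beetle, the fly, the worm | the rooftop: the spider, the toad]
2. Technician goes back to the basement alone.  [the basement: the beetle, the fly, the worm | the rooftop: the spider, the toad]
3. Technician goes to the rooftop with the fly.  [the basement: the beetle, the worm | the rooftop: the fly, the spider, the toad]
4. Technician goes back to the basement with the spider and the toad.  [the basement: the beetle, the spider, the toad, the worm | the rooftop: the fly]
5. Technician goes to the rooftop with the beetle and the worm.  [the basement: the spider, the toad | the rooftop: the beetle, the fly, the worm]
6. Technician goes back to the basement alone.  [the basement: the spider, the toad | the rooftop: the beetle, the fly, the worm]
7. Technician goes to the rooftop with the spider and the toad.  [the basement: — | the rooftop: the beetle, the fly, the spider, the toad, the worm]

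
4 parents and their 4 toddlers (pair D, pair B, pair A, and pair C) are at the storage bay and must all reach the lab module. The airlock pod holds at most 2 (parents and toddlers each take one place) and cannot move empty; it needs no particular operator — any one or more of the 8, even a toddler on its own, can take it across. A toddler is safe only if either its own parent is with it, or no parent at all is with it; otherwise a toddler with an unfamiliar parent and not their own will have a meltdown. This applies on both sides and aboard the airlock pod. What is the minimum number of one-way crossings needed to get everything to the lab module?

impossible

Following every safe sequence of crossings from the start, the most of the 8 that can be at the lab module as the airlock pod arrives there on crossings 1, 3, 5 is 2, 3, 4 respectively; the best ever achieved is 4 of 8.
From crossing 7 on, no configuration arises that was not already reachable earlier: only 44 distinct safe configurations (who is on which side, and where the airlock pod is) can ever be reached, none of them has everyone across, and every continuation just revisits them. So no valid plan exists.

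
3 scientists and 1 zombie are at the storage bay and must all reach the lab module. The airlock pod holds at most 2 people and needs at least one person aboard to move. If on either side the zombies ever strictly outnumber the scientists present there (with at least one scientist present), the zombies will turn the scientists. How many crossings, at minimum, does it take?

5

Counting alone: each trip to the lab module takes at most 2 across and each return brings at least 1 back, so after t trips out (and t−1 returns) at most 2t − (t−1) of the 4 are across; that first reaches 4 at t = 3, so at least 5 crossings are needed.
The plan below uses exactly 5 crossings, so it is optimal:
1. 1 scientist and 1 zombie → the lab module.  (the storage bay: 2S 0Z; the lab module: 1S 1Z)
2. 1 zombie ← the storage bay.  (the storage bay: 2S 1Z; the lab module: 1S 0Z)
3. 1 scientist and 1 zombie → the lab module.  (the storage bay: 1S 0Z; the lab module: 2S 1Z)
4. 1 zombie ← the storage bay.  (the storage bay: 1S 1Z; the lab module: 2S 0Z)
5. 1 scientist and 1 zombie → the lab module.  (the storage bay: 0S 0Z; the lab module: 3S 1Z)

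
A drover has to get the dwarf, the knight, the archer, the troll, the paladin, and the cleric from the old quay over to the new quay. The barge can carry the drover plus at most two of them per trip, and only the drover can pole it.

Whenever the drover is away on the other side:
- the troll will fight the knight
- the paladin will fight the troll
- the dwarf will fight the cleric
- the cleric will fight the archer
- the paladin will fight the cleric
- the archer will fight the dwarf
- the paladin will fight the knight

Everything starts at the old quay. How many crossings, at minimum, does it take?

Whatever the first load, the items left behind include a forbidden pair without the drover. No opening move is safe, so no plan exists.

impossible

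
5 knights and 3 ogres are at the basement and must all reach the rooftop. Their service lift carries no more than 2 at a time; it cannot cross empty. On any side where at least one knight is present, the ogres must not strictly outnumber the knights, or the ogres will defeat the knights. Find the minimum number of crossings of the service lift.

Counting alone: each trip to the rooftop takes at most 2 across and each return brings at least 1 back, so after t trips out (and t−1 returns) at most 2t − (t−1) of the 8 are across; that first reaches 8 at t = 7, so at least 13 crossings are needed.
The plan below uses exactly 13 crossings, so it is optimal:
1. 2 ogres → the rooftop.  (the basement: 5K 1O; the rooftop: 0K 2O)
2. 1 ogre ← the basement.  (the basement: 5K 2O; the rooftop: 0K 1O)
3. 2 ogres → the rooftop.  (the basement: 5K 0O; the rooftop: 0K 3O)
4. 1 ogre ← the basement.  (the basement: 5K 1O; the rooftop: 0K 2O)
5. 2 knights → the rooftop.  (the basement: 3K 1O; the rooftop: 2K 2O)
6. 1 ogre ← the basement.  (the basement: 3K 2O; the rooftop: 2K 1O)
7. 1 knight and 1 ogre → the rooftop.  (the basement: 2K 1O; the rooftop: 3K 2O)
8. 1 ogre ← the basement.  (the basement: 2K 2O; the rooftop: 3K 1O)
9. 2 ogres → the rooftop.  (the basement: 2K 0O; the rooftop: 3K 3O)
10. 1 ogre ← the basement.  (the basement: 2K 1O; the rooftop: 3K 2O)
11. 1 knight and 1 ogre → the rooftop.  (the basement: 1K 0O; the rooftop: 4K 3O)
12. 1 ogre ← the basement.  (the basement: 1K 1O; the rooftop: 4K 2O)
13. 1 knight and 1 ogre → the rooftop.  (the basement: 0K 0O; the rooftop: 5K 3O)

13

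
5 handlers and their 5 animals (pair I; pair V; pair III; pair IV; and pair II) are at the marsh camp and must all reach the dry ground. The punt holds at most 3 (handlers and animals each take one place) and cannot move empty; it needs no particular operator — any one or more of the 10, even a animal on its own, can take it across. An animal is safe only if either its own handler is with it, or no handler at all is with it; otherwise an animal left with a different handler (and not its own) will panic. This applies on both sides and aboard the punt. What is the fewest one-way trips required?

11

Counting alone: each trip to the dry ground takes at most 3 across and each return brings at least 1 back, so after t trips out (and t−1 returns) at most 3t − (t−1) of the 10 are across; that first reaches 10 at t = 5, so at least 9 crossings are needed.
The safety rule pushes this higher. Following every safe sequence of crossings, the most of the 10 that can be at the dry ground as the punt arrives there on crossing 9 is 9 — never all 10.
So no plan with fewer than 11 crossings exists, and this one achieves 11:
1. animal I and handler I cross → the dry ground.
2. handler I crosses ← the marsh camp.
3. animal III, animal IV, and animal V cross → the dry ground.
4. animal I crosses ← the marsh camp.
5. handler III, handler IV, and handler V cross → the dry ground.
6. animal V and handler V cross ← the marsh camp.
7. handler I, handler II, and handler V cross → the dry ground.
8. animal III crosses ← the marsh camp.
9. animal I and animal V cross → the dry ground.
10. animal I crosses ← the marsh camp.
11. animal I, animal II, and animal III cross → the dry ground.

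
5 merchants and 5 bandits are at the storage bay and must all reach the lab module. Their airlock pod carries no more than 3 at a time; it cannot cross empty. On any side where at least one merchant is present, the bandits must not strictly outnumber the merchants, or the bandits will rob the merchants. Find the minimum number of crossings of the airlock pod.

11

Counting alone: each trip to the lab module takes at most 3 across and each return brings at least 1 back, so after t trips out (and t−1 returns) at most 3t − (t−1) of the 10 are across; that first reaches 10 at t = 5, so at least 9 crossings are needed.
The safety rule pushes this higher. Following every safe sequence of crossings, the most of the 10 that can be at the lab module as the airlock pod arrives there on crossing 9 is 9 — never all 10.
So no plan with fewer than 11 crossings exists, and this one achieves 11:
1. 2 bandits → the lab module.  (the storage bay: 5M 3B; the lab module: 0M 2B)
2. 1 bandit ← the storage bay.  (the storage bay: 5M 4B; the lab module: 0M 1B)
3. 3 bandits → the lab module.  (the storage bay: 5M 1B; the lab module: 0M 4B)
4. 1 bandit ← the storage bay.  (the storage bay: 5M 2B; the lab module: 0M 3B)
5. 3 merchants → the lab module.  (the storage bay: 2M 2B; the lab module: 3M 3B)
6. 1 merchant and 1 bandit ← the storage bay.  (the storage bay: 3M 3B; the lab module: 2M 2B)
7. 3 merchants → the lab module.  (the storage bay: 0M 3B; the lab module: 5M 2B)
8. 1 bandit ← the storage bay.  (the storage bay: 0M 4B; the lab module: 5M 1B)
9. 2 bandits → the lab module.  (the storage bay: 0M 2B; the lab module: 5M 3B)
10. 1 bandit ← the storage bay.  (the storage bay: 0M 3B; the lab module: 5M 2B)
11. 3 bandits → the lab module.  (the storage bay: 0M 0B; the lab module: 5M 5B)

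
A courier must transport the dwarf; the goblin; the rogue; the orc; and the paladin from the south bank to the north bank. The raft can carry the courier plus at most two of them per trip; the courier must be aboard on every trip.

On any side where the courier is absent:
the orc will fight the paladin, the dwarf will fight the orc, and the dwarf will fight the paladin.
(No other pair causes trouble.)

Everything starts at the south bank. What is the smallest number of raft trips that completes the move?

7

Counting alone: the courier can take at most 2 across per trip to the north bank, so moving all 5 needs at least 3 loaded trips out, with a return between consecutive ones — at least 5 crossings.
The safety rule pushes this higher. Following every safe sequence of crossings, the most of the 5 that can be at the north bank as the raft arrives there on crossing 5 is 4 — never all 5.
So no plan with fewer than 7 crossings exists, and this one achieves 7:
1. Courier goes to the north bank with the dwarf and the orc.
2. Courier goes back to the south bank with the dwarf.
3. Courier goes to the north bank with the dwarf and the goblin.
4. Courier goes back to the south bank with the dwarf.
5. Courier goes to the north bank with the dwarf and the rogue.
6. Courier goes back to the south bank with the dwarf.
7. Courier goes to the north bank with the dwarf and the paladin.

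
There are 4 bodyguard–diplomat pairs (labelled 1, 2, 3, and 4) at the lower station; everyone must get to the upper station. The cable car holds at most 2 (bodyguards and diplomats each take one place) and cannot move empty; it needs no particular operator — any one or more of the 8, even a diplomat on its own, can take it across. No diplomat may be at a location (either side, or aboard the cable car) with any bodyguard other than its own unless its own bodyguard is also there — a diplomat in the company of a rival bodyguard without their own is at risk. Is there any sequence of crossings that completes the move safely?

Following every safe sequence of crossings from the start, the most of the 8 that can be at the upper station as the cable car arrives there on crossings 1, 3, 5 is 2, 3, 4 respectively; the best ever achieved is 4 of 8.
From crossing 7 on, no configuration arises that was not already reachable earlier: only 44 distinct safe configurations (who is on which side, and where the cable car is) can ever be reached, none of them has everyone across, and every continuation just revisits them. So no valid plan exists.

No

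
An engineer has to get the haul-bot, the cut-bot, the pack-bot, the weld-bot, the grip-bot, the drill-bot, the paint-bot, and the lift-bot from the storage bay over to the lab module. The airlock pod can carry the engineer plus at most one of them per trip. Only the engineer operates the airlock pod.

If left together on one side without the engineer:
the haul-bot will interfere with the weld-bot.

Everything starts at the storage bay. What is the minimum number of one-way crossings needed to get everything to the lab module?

15

Counting alone: the engineer can take at most 1 across per trip to the lab module, so moving all 8 needs at least 8 loaded trips out, with a return between consecutive ones — at least 15 crossings.
The plan below uses exactly 15 crossings, so it is optimal:
1. Engineer goes to the lab module with the haul-bot.
2. Engineer goes back to the storage bay alone.
3. Engineer goes to the lab module with the cut-bot.
4. Engineer goes back to the storage bay alone.
5. Engineer goes to the lab module with the pack-bot.
6. Engineer goes back to the storage bay alone.
7. Engineer goes to the lab module with the grip-bot.
8. Engineer goes back to the storage bay alone.
9. Engineer goes to the lab module with the drill-bot.
10. Engineer goes back to the storage bay alone.
11. Engineer goes to the lab module with the paint-bot.
12. Engineer goes back to the storage bay alone.
13. Engineer goes to the lab module with the lift-bot.
14. Engineer goes back to the storage bay alone.
15. Engineer goes to the lab module with the weld-bot.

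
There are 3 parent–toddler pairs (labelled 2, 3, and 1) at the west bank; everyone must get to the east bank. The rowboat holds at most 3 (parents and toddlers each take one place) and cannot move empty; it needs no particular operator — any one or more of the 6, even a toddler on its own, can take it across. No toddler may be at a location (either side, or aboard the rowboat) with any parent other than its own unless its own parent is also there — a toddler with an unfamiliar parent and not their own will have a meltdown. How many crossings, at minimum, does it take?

5

Counting alone: each trip to the east bank takes at most 3 across and each return brings at least 1 back, so after t trips out (and t−1 returns) at most 3t − (t−1) of the 6 are across; that first reaches 6 at t = 3, so at least 5 crossings are needed.
The plan below uses exactly 5 crossings, so it is optimal:
1. parent 2 and toddler 2 cross → the east bank.
2. parent 2 crosses ← the west bank.
3. parent 1, parent 2, and parent 3 cross → the east bank.
4. toddler 2 crosses ← the west bank.
5. toddler 1, toddler 2, and toddler 3 cross → the east bank.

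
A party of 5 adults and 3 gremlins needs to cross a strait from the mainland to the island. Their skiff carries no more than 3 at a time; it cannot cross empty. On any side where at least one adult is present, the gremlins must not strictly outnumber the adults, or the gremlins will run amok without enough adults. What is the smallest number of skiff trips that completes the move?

7

Counting alone: each trip to the island takes at most 3 across and each return brings at least 1 back, so after t trips out (and t−1 returns) at most 3t − (t−1) of the 8 are across; that first reaches 8 at t = 4, so at least 7 crossings are needed.
The plan below uses exactly 7 crossings, so it is optimal:
1. 2 gremlins → the island.  (the mainland: 5A 1G; the island: 0A 2G)
2. 1 gremlin ← the mainland.  (the mainland: 5A 2G; the island: 0A 1G)
3. 2 adults and 1 gremlin → the island.  (the mainland: 3A 1G; the island: 2A 2G)
4. 1 gremlin ← the mainland.  (the mainland: 3A 2G; the island: 2A 1G)
5. 1 adult and 2 gremlins → the island.  (the mainland: 2A 0G; the island: 3A 3G)
6. 1 gremlin ← the mainland.  (the mainland: 2A 1G; the island: 3A 2G)
7. 2 adults and 1 gremlin → the island.  (the mainland: 0A 0G; the island: 5A 3G)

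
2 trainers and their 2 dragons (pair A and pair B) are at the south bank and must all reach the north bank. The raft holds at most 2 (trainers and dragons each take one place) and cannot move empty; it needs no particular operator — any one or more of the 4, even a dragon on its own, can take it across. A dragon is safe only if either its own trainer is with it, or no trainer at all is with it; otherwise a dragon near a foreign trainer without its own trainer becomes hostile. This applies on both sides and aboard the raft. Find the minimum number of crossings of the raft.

Counting alone: each trip to the north bank takes at most 2 across and each return brings at least 1 back, so after t trips out (and t−1 returns) at most 2t − (t−1) of the 4 are across; that first reaches 4 at t = 3, so at least 5 crossings are needed.
The plan below uses exactly 5 crossings, so it is optimal:
1. dragon A and trainer A cross → the north bank.
2. trainer A crosses ← the south bank.
3. trainer A and trainer B cross → the north bank.
4. trainer B crosses ← the south bank.
5. dragon B and trainer B cross → the north bank.

5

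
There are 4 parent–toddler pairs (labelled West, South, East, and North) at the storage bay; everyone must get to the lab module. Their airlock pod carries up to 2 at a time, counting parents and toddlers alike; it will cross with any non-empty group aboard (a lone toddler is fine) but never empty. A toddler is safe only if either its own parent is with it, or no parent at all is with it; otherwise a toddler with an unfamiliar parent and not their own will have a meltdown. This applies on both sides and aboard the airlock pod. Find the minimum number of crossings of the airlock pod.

impossible

Following every safe sequence of crossings from the start, the most of the 8 that can be at the lab module as the airlock pod arrives there on crossings 1, 3, 5 is 2, 3, 4 respectively; the best ever achieved is 4 of 8.
From crossing 7 on, no configuration arises that was not already reachable earlier: only 44 distinct safe configurations (who is on which side, and where the airlock pod is) can ever be reached, none of them has everyone across, and every continuation just revisits them. So no valid plan exists.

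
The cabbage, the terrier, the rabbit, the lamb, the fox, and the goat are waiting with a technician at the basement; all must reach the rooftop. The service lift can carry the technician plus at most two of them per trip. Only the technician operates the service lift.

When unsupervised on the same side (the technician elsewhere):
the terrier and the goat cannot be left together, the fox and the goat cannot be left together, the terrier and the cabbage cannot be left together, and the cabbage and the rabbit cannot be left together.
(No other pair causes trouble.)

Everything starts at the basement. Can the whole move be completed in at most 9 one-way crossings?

Yes — this plan uses 7 crossings (≤ 9):
1. Technician goes to the rooftop with the cabbage and the goat.
2. Technician goes back to the basement alone.
3. Technician goes to the rooftop with the rabbit and the terrier.
4. Technician goes back to the basement with the cabbage and the goat.
5. Technician goes to the rooftop with the fox and the lamb.
6. Technician goes back to the basement alone.
7. Technician goes to the rooftop with the cabbage and the goat.

Yes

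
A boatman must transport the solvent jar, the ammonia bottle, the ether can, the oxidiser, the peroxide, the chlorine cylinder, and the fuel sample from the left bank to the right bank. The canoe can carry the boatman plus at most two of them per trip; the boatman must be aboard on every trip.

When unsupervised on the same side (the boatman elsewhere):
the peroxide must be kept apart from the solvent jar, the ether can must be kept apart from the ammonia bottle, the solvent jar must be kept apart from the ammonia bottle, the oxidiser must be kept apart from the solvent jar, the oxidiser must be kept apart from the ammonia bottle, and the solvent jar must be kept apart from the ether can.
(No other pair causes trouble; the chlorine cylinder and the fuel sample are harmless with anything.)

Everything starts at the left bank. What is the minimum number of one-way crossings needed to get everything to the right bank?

Counting alone: the boatman can take at most 2 across per trip to the right bank, so moving all 7 needs at least 4 loaded trips out, with a return between consecutive ones — at least 7 crossings.
The safety rule pushes this higher. Following every safe sequence of crossings, the most of the 7 that can be at the right bank as the canoe arrives there on crossings 7, 9 is 5, 6 respectively — never all 7.
So no plan with fewer than 11 crossings exists, and this one achieves 11:
1. Boatman goes to the right bank with the ammonia bottle and the solvent jar.
2. Boatman goes back to the left bank with the solvent jar.
3. Boatman goes to the right bank with the peroxide and the solvent jar.
4. Boatman goes back to the left bank with the solvent jar.
5. Boatman goes to the right bank with the chlorine cylinder and the solvent jar.
6. Boatman goes back to the left bank with the solvent jar.
7. Boatman goes to the right bank with the fuel sample and the solvent jar.
8. Boatman goes back to the left bank with the solvent jar.
9. Boatman goes to the right bank with the ether can and the oxidiser.
10. Boatman goes back to the left bank with the ammonia bottle.
11. Boatman goes to the right bank with the ammonia bottle and the solvent jar.

11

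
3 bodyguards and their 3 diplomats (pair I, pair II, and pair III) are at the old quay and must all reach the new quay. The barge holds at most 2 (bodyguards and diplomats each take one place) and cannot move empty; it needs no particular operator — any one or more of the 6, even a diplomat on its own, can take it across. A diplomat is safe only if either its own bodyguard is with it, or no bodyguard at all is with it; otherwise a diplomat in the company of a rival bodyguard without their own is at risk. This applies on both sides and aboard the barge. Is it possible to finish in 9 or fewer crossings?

Counting alone: each trip to the new quay takes at most 2 across and each return brings at least 1 back, so after t trips out (and t−1 returns) at most 2t − (t−1) of the 6 are across; that first reaches 6 at t = 5, so at least 9 crossings are needed.
The safety rule pushes this higher. Following every safe sequence of crossings, the most of the 6 that can be at the new quay as the barge arrives there on crossing 9 is 5 — never all 6.
So the move cannot be finished within 9 crossings. (The shortest complete plan takes 11:)
1. bodyguard I and diplomat I cross → the new quay.
2. bodyguard I crosses ← the old quay.
3. diplomat II and diplomat III cross → the new quay.
4. diplomat I crosses ← the old quay.
5. bodyguard II and bodyguard III cross → the new quay.
6. bodyguard II and diplomat II cross ← the old quay.
7. bodyguard I and bodyguard II cross → the new quay.
8. diplomat III crosses ← the old quay.
9. diplomat I and diplomat II cross → the new quay.
10. bodyguard III crosses ← the old quay.
11. bodyguard III and diplomat III cross → the new quay.

No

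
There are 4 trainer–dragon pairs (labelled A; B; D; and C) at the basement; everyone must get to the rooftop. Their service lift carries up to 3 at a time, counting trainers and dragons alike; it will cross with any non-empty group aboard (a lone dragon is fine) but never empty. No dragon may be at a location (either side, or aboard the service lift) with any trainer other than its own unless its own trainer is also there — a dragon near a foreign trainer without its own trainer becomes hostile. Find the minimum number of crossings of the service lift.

9

Counting alone: each trip to the rooftop takes at most 3 across and each return brings at least 1 back, so after t trips out (and t−1 returns) at most 3t − (t−1) of the 8 are across; that first reaches 8 at t = 4, so at least 7 crossings are needed.
The safety rule pushes this higher. Following every safe sequence of crossings, the most of the 8 that can be at the rooftop as the service lift arrives there on crossing 7 is 7 — never all 8.
So no plan with fewer than 9 crossings exists, and this one achieves 9:
1. dragon A and trainer A cross → the rooftop.
2. trainer A crosses ← the basement.
3. dragon B, trainer A, and trainer B cross → the rooftop.
4. dragon A and trainer A cross ← the basement.
5. trainer A, trainer C, and trainer D cross → the rooftop.
6. dragon B crosses ← the basement.
7. dragon A and dragon B cross → the rooftop.
8. dragon A crosses ← the basement.
9. dragon A, dragon C, and dragon D cross → the rooftop.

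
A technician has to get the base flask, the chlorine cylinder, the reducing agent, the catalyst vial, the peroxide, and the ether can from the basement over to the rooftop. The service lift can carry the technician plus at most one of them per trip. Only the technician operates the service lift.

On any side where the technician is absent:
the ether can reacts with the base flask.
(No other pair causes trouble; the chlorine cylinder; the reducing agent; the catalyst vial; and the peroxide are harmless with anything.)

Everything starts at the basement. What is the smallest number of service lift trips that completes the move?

11

Counting alone: the technician can take at most 1 across per trip to the rooftop, so moving all 6 needs at least 6 loaded trips out, with a return between consecutive ones — at least 11 crossings.
The plan below uses exactly 11 crossings, so it is optimal:
1. Technician goes to the rooftop with the base flask.
2. Technician goes back to the basement alone.
3. Technician goes to the rooftop with the chlorine cylinder.
4. Technician goes back to the basement alone.
5. Technician goes to the rooftop with the reducing agent.
6. Technician goes back to the basement alone.
7. Technician goes to the rooftop with the catalyst vial.
8. Technician goes back to the basement alone.
9. Technician goes to the rooftop with the peroxide.
10. Technician goes back to the basement alone.
11. Technician goes to the rooftop with the ether can.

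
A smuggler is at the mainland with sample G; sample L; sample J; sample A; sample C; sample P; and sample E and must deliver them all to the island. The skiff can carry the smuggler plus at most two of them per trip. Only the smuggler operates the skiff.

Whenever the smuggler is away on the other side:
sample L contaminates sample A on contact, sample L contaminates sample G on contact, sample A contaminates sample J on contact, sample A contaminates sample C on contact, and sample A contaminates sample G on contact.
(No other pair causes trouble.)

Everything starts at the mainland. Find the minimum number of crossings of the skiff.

Counting alone: the smuggler can take at most 2 across per trip to the island, so moving all 7 needs at least 4 loaded trips out, with a return between consecutive ones — at least 7 crossings.
The safety rule pushes this higher. Following every safe sequence of crossings, the most of the 7 that can be at the island as the skiff arrives there on crossings 7, 9 is 5, 6 respectively — never all 7.
So no plan with fewer than 11 crossings exists, and this one achieves 11:
1. Smuggler goes to the island with sample A and sample G.  [the mainland: sample C, sample E, sample J, sample L, sample P | the island: sample A, sample G]
2. Smuggler goes back to the mainland with sample G.  [the mainland: sample C, sample E, sample G, sample J, sample L, sample P | the island: sample A]
3. Smuggler goes to the island with sample G and sample J.  [the mainland: sample C, sample E, sample L, sample P | the island: sample A, sample G, sample J]
4. Smuggler goes back to the mainland with sample A.  [the mainland: sample A, sample C, sample E, sample L, sample P | the island: sample G, sample J]
5. Smuggler goes to the island with sample C and sample L.  [the mainland: sample A, sample E, sample P | the island: sample C, sample G, sample J, sample L]
6. Smuggler goes back to the mainland with sample G.  [the mainland: sample A, sample E, sample G, sample P | the island: sample C, sample J, sample L]
7. Smuggler goes to the island with sample G and sample P.  [the mainland: sample A, sample E | the island: sample C, sample G, sample J, sample L, sample P]
8. Smuggler goes back to the mainland with sample G.  [the mainland: sample A, sample E, sample G | the island: sample C, sample J, sample L, sample P]
9. Smuggler goes to the island with sample E and sample G.  [the mainland: sample A | the island: sample C, sample E, sample G, sample J, sample L, sample P]
10. Smuggler goes back to the mainland with sample G.  [the mainland: sample A, sample G | the island: sample C, sample E, sample J, sample L, sample P]
11. Smuggler goes to the island with sample A and sample G.  [the mainland: — | the island: sample A, sample C, sample E, sample G, sample J, sample L, sample P]

11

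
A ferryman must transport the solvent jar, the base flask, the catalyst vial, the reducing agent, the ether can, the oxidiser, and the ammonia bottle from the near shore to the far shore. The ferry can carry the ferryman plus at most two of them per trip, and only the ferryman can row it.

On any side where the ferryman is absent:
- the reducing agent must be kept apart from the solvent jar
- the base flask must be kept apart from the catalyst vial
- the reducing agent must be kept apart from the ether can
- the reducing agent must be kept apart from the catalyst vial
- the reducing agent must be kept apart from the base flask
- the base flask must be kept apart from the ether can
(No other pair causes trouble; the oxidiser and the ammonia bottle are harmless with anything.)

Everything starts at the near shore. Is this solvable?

Yes

1. Ferryman goes to the far shore with the base flask and the reducing agent.  [the near shore: the ammonia bottle, the catalyst vial, the ether can, the oxidiser, the solvent jar | the far shore: the base flask, the reducing agent]
2. Ferryman goes back to the near shore with the base flask.  [the near shore: the ammonia bottle, the base flask, the catalyst vial, the ether can, the oxidiser, the solvent jar | the far shore: the reducing agent]
3. Ferryman goes to the far shore with the base flask and the solvent jar.  [the near shore: the ammonia bottle, the catalyst vial, the ether can, the oxidiser | the far shore: the base flask, the reducing agent, the solvent jar]
4. Ferryman goes back to the near shore with the reducing agent.  [the near shore: the ammonia bottle, the catalyst vial, the ether can, the oxidiser, the reducing agent | the far shore: the base flask, the solvent jar]
5. Ferryman goes to the far shore with the catalyst vial and the ether can.  [the near shore: the ammonia bottle, the oxidiser, the reducing agent | the far shore: the base flask, the catalyst vial, the ether can, the solvent jar]
6. Ferryman goes back to the near shore with the base flask.  [the near shore: the ammonia bottle, the base flask, the oxidiser, the reducing agent | the far shore: the catalyst vial, the ether can, the solvent jar]
7. Ferryman goes to the far shore with the base flask and the oxidiser.  [the near shore: the ammonia bottle, the reducing agent | the far shore: the base flask, the catalyst vial, the ether can, the oxidiser, the solvent jar]
8. Ferryman goes back to the near shore with the base flask.  [the near shore: the ammonia bottle, the base flask, the reducing agent | the far shore: the catalyst vial, the ether can, the oxidiser, the solvent jar]
9. Ferryman goes to the far shore with the ammonia bottle and the base flask.  [the near shore: the reducing agent | the far shore: the ammonia bottle, the base flask, the catalyst vial, the ether can, the oxidiser, the solvent jar]
10. Ferryman goes back to the near shore with the base flask.  [the near shore: the base flask, the reducing agent | the far shore: the ammonia bottle, the catalyst vial, the ether can, the oxidiser, the solvent jar]
11. Ferryman goes to the far shore with the base flask and the reducing agent.  [the near shore: — | the far shore: the ammonia bottle, the base flask, the catalyst vial, the ether can, the oxidiser, the reducing agent, the solvent jar]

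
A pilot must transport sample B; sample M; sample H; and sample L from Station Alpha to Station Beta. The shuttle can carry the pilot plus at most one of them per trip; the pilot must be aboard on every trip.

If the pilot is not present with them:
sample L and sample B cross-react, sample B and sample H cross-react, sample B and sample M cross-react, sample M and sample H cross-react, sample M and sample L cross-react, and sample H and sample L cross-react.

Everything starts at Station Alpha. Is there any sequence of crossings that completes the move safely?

No

Whatever the first load, the items left behind include a forbidden pair without the pilot. No opening move is safe, so no plan exists.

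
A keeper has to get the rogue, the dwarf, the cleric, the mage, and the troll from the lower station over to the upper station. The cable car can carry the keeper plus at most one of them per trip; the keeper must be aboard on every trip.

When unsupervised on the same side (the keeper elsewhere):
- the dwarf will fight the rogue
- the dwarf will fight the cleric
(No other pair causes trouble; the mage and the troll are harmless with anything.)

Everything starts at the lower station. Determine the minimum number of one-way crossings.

11

Counting alone: the keeper can take at most 1 across per trip to the upper station, so moving all 5 needs at least 5 loaded trips out, with a return between consecutive ones — at least 9 crossings.
The safety rule pushes this higher. Following every safe sequence of crossings, the most of the 5 that can be at the upper station as the cable car arrives there on crossing 9 is 4 — never all 5.
So no plan with fewer than 11 crossings exists, and this one achieves 11:
1. Keeper goes to the upper station with the dwarf.  [the lower station: the cleric, the mage, the rogue, the troll | the upper station: the dwarf]
2. Keeper goes back to the lower station alone.  [the lower station: the cleric, the mage, the rogue, the troll | the upper station: the dwarf]
3. Keeper goes to the upper station with the rogue.  [the lower station: the cleric, the mage, the troll | the upper station: the dwarf, the rogue]
4. Keeper goes back to the lower station with the dwarf.  [the lower station: the cleric, the dwarf, the mage, the troll | the upper station: the rogue]
5. Keeper goes to the upper station with the cleric.  [the lower station: the dwarf, the mage, the troll | the upper station: the cleric, the rogue]
6. Keeper goes back to the lower station alone.  [the lower station: the dwarf, the mage, the troll | the upper station: the cleric, the rogue]
7. Keeper goes to the upper station with the mage.  [the lower station: the dwarf, the troll | the upper station: the cleric, the mage, the rogue]
8. Keeper goes back to the lower station alone.  [the lower station: the dwarf, the troll | the upper station: the cleric, the mage, the rogue]
9. Keeper goes to the upper station with the troll.  [the lower station: the dwarf | the upper station: the cleric, the mage, the rogue, the troll]
10. Keeper goes back to the lower station alone.  [the lower station: the dwarf | the upper station: the cleric, the mage, the rogue, the troll]
11. Keeper goes to the upper station with the dwarf.  [the lower station: — | the upper station: the cleric, the dwarf, the mage, the rogue, the troll]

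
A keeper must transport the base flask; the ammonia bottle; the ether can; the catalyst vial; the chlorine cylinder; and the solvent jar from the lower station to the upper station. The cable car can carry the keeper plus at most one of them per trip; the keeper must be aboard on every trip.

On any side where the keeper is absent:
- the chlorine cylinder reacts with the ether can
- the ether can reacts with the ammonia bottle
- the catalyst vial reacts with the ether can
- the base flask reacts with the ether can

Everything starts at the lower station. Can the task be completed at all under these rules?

No

Following every safe sequence of crossings from the start, the most of the 6 that can be at the upper station as the cable car arrives there on crossings 1, 3, 5 is 1, 2, 3 respectively; the best ever achieved is 3 of 6.
From crossing 7 on, no configuration arises that was not already reachable earlier: only 22 distinct safe configurations (who is on which side, and where the cable car is) can ever be reached, none of them has everyone across, and every continuation just revisits them. So no valid plan exists.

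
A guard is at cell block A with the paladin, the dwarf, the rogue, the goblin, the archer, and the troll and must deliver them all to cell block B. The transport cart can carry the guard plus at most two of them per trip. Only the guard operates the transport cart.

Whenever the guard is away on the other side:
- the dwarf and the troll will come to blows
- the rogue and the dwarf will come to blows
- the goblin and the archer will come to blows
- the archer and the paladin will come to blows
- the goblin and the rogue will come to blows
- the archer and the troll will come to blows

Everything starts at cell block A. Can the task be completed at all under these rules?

Whatever the first load, the items left behind include a forbidden pair without the guard. No opening move is safe, so no plan exists.

No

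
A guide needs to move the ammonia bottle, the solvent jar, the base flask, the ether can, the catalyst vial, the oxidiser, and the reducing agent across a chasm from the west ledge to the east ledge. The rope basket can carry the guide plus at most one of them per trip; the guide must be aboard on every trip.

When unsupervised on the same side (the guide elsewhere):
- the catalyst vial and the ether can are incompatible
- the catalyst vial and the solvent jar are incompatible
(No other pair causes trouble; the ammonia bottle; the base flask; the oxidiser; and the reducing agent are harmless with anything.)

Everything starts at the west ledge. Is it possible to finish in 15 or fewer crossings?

Yes

Yes — this plan uses 15 crossings (≤ 15):
1. Guide goes to the east ledge with the catalyst vial.
2. Guide goes back to the west ledge alone.
3. Guide goes to the east ledge with the ammonia bottle.
4. Guide goes back to the west ledge alone.
5. Guide goes to the east ledge with the solvent jar.
6. Guide goes back to the west ledge with the catalyst vial.
7. Guide goes to the east ledge with the ether can.
8. Guide goes back to the west ledge alone.
9. Guide goes to the east ledge with the base flask.
10. Guide goes back to the west ledge alone.
11. Guide goes to the east ledge with the oxidiser.
12. Guide goes back to the west ledge alone.
13. Guide goes to the east ledge with the reducing agent.
14. Guide goes back to the west ledge alone.
15. Guide goes to the east ledge with the catalyst vial.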